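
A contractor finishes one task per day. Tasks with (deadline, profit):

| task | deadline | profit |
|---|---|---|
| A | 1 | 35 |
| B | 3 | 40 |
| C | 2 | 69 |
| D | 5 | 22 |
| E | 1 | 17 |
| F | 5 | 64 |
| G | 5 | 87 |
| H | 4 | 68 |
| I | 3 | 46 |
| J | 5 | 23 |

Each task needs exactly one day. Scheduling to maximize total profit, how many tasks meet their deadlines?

5

By profit: G(d5,87), C(d2,69), H(d4,68), F(d5,64), I(d3,46), B(d3,40), A(d1,35), J(d5,23), D(d5,22), E(d1,17)
G→slot 5; C→slot 2; H→slot 4; F→slot 3; I→slot 1; B skipped; A skipped; J skipped; D skipped; E skipped.
5 of 10 scheduled.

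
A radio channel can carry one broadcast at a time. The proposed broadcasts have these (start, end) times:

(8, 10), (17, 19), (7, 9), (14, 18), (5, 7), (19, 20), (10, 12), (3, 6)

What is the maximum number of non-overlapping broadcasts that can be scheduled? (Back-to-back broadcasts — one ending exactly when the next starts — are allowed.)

By end time: (3,6), (5,7), (7,9), (8,10), (10,12), (14,18), (17,19), (19,20).
Pick (3,6); next start ≥ 6 → (7,9); next start ≥ 9 → (10,12); next start ≥ 12 → (14,18); next start ≥ 18 → (19,20).
Selected 5 broadcasts.

5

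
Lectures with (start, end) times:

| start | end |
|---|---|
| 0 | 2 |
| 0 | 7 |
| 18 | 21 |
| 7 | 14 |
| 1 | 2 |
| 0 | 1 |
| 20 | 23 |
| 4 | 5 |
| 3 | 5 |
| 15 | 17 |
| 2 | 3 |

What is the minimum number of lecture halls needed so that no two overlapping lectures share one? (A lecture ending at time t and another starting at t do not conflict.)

The answer is the maximum number of intervals overlapping at any instant.
Events (time:±→running): 0:+→1 0:+→2 0:+→3 … peak 3.

3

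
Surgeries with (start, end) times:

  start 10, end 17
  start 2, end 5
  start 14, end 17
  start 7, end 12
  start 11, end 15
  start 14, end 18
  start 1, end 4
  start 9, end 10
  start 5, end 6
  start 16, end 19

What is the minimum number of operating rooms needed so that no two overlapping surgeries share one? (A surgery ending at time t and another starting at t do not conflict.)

4

Count concurrent intervals with a sweep; the peak is the room count.
starts: [1, 2, 5, 7, 9, 10, 11, 14, 14, 16]
ends:   [4, 5, 6, 10, 12, 15, 17, 17, 18, 19]
s1→1 s2→2 e4→1 e5→0 s5→1 e6→0 s7→1 s9→2 e10→1 s10→2 s11→3 e12→2 s14→3 s14→4  — peak 4.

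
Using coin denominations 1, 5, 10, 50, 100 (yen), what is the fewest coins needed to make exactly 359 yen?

9

359 = 3×100 + 1×50 + 1×5 + 4×1
Total coins = 3 + 1 + 1 + 4 = 9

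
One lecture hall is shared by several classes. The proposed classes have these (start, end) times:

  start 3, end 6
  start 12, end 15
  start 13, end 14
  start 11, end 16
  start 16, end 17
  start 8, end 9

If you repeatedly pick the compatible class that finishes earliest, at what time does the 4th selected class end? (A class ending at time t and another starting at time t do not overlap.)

17

Sort by end time and greedily take each interval whose start is ≥ the last chosen end.
Sorted by end: (3,6)  (8,9)  (13,14)  (12,15)  (11,16)  (16,17)
take (3,6); take (8,9); take (13,14); skip (11,16); take (16,17).
Selected: (3,6) (8,9) (13,14) (16,17)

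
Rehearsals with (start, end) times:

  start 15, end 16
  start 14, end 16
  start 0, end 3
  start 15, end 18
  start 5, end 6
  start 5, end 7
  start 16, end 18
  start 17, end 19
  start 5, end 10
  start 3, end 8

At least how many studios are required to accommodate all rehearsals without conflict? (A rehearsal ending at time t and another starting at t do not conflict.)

4

Count concurrent intervals with a sweep; the peak is the room count.
Events (time:±→running): 0:+→1 3:-→0 3:+→1 5:+→2 5:+→3 5:+→4 … peak 4.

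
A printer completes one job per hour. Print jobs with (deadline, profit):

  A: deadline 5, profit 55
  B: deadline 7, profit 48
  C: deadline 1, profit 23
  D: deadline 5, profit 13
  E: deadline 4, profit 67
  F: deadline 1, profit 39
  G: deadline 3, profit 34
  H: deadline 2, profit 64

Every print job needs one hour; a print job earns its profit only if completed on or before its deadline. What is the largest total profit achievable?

307

Sort by profit descending; place each in the latest free slot ≤ its deadline.
Profit order: E=67 H=64 A=55 B=48 F=39 G=34 C=23 D=13
Assign: E→slot 4, H→slot 2, A→slot 5, B→slot 7, F→slot 1, G→slot 3, C skipped, D skipped.
Slots: [1:F] [2:H] [3:G] [4:E] [5:A] [7:B]
Profit = 39 + 64 + 34 + 67 + 55 + 48 = 307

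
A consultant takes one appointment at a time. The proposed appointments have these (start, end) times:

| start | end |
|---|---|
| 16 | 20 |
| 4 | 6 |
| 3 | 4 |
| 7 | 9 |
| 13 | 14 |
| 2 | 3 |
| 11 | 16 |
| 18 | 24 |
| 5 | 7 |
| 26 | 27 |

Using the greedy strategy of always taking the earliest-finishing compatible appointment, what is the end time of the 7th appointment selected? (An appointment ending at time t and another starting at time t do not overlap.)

27

Sort by end time and greedily take each interval whose start is ≥ the last chosen end.
By end time: (2,3), (3,4), (4,6), (5,7), (7,9), (13,14), (11,16), (16,20), (18,24), (26,27).
Pick (2,3); next start ≥ 3 → (3,4); next start ≥ 4 → (4,6); next start ≥ 6 → (7,9); next start ≥ 9 → (13,14); next start ≥ 14 → (16,20); next start ≥ 20 → (26,27).
Selected: (2,3) (3,4) (4,6) (7,9) (13,14) (16,20) (26,27)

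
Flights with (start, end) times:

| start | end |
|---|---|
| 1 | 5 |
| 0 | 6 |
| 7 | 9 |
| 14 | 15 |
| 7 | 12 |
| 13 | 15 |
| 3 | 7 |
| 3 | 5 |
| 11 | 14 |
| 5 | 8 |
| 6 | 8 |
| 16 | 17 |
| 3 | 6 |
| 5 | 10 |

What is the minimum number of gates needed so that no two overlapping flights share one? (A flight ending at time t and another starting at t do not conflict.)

Events (time:±→running): 0:+→1 1:+→2 3:+→3 3:+→4 3:+→5 … peak 5.

5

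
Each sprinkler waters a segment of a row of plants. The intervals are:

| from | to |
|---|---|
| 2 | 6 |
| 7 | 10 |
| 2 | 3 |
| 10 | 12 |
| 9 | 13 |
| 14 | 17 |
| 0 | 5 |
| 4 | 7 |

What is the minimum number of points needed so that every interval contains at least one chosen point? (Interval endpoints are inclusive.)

4

Process intervals by earliest right end; each time one isn't hit yet, stab at its right endpoint.
Sorted: [2,3] [0,5] [2,6] [4,7] [7,10] [10,12] [9,13] [14,17]
{[2,3],[0,5],[2,6]} hit by 3; {[4,7],[7,10]} hit by 7; {[10,12],[9,13]} hit by 12; {[14,17]} hit by 17.
Points: 3, 7, 12, 17 (4 total).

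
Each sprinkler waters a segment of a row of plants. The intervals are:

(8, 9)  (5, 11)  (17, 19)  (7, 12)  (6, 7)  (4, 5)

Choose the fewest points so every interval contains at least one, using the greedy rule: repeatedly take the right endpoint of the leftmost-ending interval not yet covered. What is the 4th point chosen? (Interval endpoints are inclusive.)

Sort by right endpoint; whenever an interval is uncovered, place a point at its right end.
By right end: [4,5]  [6,7]  [8,9]  [5,11]  [7,12]  [17,19]
[4,5] uncovered → point at 5; [6,7] uncovered → point at 7; [8,9] uncovered → point at 9; [17,19] uncovered → point at 19.
Points: 5, 7, 9, 19 (4 total).

19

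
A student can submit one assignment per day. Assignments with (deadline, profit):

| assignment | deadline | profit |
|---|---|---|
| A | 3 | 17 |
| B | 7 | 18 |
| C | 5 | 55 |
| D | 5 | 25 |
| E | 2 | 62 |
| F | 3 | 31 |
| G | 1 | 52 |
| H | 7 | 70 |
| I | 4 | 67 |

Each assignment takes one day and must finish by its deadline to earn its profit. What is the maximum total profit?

355

Take jobs in profit order; each goes to the latest open slot no later than its deadline.
Profit order: H=70 I=67 E=62 C=55 G=52 F=31 D=25 B=18 A=17
Assign: H→slot 7, I→slot 4, E→slot 2, C→slot 5, G→slot 1, F→slot 3, D skipped, B→slot 6, A skipped.
Slots: [1:G] [2:E] [3:F] [4:I] [5:C] [6:B] [7:H]
Profit = 52 + 62 + 31 + 67 + 55 + 18 + 70 = 355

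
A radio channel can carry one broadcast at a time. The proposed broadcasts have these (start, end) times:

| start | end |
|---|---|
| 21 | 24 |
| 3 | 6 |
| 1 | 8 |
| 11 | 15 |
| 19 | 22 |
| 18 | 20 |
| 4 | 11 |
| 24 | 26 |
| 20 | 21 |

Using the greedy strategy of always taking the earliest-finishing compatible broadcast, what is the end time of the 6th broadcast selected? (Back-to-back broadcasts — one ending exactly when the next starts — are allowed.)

Sort by end time and greedily take each interval whose start is ≥ the last chosen end.
By end time: (3,6), (1,8), (4,11), (11,15), (18,20), (20,21), (19,22), (21,24), (24,26).
Pick (3,6); next start ≥ 6 → (11,15); next start ≥ 15 → (18,20); next start ≥ 20 → (20,21); next start ≥ 21 → (21,24); next start ≥ 24 → (24,26).
Selected: (3,6) (11,15) (18,20) (20,21) (21,24) (24,26)

26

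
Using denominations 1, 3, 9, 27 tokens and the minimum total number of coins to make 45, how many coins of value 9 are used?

2

45 − 1×27→18 − 2×9→0
Count of 9: 2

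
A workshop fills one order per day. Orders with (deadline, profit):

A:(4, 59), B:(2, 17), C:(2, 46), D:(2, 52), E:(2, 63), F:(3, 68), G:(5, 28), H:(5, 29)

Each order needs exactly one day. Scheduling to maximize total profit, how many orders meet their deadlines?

5

Take jobs in profit order; each goes to the latest open slot no later than its deadline.
By profit: F(d3,68), E(d2,63), A(d4,59), D(d2,52), C(d2,46), H(d5,29), G(d5,28), B(d2,17)
F→slot 3; E→slot 2; A→slot 4; D→slot 1; C skipped; H→slot 5; G skipped; B skipped.
5 of 8 scheduled.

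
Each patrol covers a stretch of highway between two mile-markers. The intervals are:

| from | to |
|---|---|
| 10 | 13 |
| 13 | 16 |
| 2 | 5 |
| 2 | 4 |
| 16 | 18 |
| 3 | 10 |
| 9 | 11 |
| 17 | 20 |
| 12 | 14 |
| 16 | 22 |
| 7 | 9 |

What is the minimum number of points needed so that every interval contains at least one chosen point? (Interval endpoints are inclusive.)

4

Sort by right endpoint; whenever an interval is uncovered, place a point at its right end.
By right end: [2,4]  [2,5]  [7,9]  [3,10]  [9,11]  [10,13]  [12,14]  [13,16]  [16,18]  [17,20]  [16,22]
[2,4] uncovered → point at 4; [7,9] uncovered → point at 9; [10,13] uncovered → point at 13; [16,18] uncovered → point at 18.
Points: 4, 9, 13, 18 (4 total).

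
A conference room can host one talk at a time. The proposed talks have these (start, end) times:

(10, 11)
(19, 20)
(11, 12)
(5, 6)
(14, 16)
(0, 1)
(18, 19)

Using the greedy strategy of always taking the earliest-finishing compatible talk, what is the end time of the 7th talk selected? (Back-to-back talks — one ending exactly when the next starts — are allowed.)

20

Sorted by end: (0,1)  (5,6)  (10,11)  (11,12)  (14,16)  (18,19)  (19,20)
take (0,1); take (5,6); take (10,11); take (11,12); take (14,16); take (18,19); take (19,20).
Selected: (0,1) (5,6) (10,11) (11,12) (14,16) (18,19) (19,20)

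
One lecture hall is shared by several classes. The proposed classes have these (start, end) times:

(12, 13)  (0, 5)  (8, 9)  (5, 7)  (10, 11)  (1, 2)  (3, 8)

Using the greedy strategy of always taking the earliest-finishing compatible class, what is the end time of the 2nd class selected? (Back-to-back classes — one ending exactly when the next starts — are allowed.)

7

By end time: (1,2), (0,5), (5,7), (3,8), (8,9), (10,11), (12,13).
Pick (1,2); next start ≥ 2 → (5,7); next start ≥ 7 → (8,9); next start ≥ 9 → (10,11); next start ≥ 11 → (12,13).
Selected: (1,2) (5,7) (8,9) (10,11) (12,13)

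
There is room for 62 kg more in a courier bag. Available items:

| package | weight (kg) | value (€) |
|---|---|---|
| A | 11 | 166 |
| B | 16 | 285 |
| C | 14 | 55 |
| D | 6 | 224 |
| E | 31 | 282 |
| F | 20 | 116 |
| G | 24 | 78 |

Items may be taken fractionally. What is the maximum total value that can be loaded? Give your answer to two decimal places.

Sort by value per unit weight and fill in that order.
Order: D (224/6=37.33) > B (285/16=17.81) > A (166/11=15.09) > E (282/31=9.10) > F (116/20=5.80) > C (55/14=3.93) > G (78/24=3.25)
Fill: take D (6 @ 224) → take B (16 @ 285) → take A (11 @ 166) → take 29/31 of E → 263.81; 62/62 used.
Total value = 938.81

938.81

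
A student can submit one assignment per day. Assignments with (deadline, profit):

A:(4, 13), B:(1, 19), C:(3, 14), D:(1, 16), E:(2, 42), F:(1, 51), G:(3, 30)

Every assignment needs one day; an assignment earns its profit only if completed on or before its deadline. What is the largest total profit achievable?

Take jobs in profit order; each goes to the latest open slot no later than its deadline.
Profit order: F=51 E=42 G=30 B=19 D=16 C=14 A=13
Assign: F→slot 1, E→slot 2, G→slot 3, B skipped, D skipped, C skipped, A→slot 4.
Slots: [1:F] [2:E] [3:G] [4:A]
Profit = 51 + 42 + 30 + 13 = 136

136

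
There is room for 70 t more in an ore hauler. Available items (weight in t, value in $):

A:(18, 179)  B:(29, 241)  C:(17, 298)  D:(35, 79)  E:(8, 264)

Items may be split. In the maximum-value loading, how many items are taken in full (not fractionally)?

Order: E (264/8=33.00) > C (298/17=17.53) > A (179/18=9.94) > B (241/29=8.31) > D (79/35=2.26)
Fill: take E (8 @ 264) → take C (17 @ 298) → take A (18 @ 179) → take 27/29 of B → 224.38; 70/70 used.
3 item(s) taken whole; one partial (take 27/29 of B).

3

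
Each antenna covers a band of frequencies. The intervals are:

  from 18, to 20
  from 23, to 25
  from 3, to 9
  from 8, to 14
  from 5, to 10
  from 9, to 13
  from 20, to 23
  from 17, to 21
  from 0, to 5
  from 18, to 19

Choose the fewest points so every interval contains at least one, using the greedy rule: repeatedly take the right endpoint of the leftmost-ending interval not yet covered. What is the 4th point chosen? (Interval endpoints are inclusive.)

23

Sort by right endpoint; whenever an interval is uncovered, place a point at its right end.
By right end: [0,5]  [3,9]  [5,10]  [9,13]  [8,14]  [18,19]  [18,20]  [17,21]  [20,23]  [23,25]
[0,5] uncovered → point at 5; [9,13] uncovered → point at 13; [18,19] uncovered → point at 19; [20,23] uncovered → point at 23.
Points: 5, 13, 19, 23 (4 total).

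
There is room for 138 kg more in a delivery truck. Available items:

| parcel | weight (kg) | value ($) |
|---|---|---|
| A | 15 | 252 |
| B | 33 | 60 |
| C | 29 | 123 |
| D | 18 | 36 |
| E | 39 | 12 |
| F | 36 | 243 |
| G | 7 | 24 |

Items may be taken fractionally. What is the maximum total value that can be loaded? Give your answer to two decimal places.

738.00

Order: A (252/15=16.80) > F (243/36=6.75) > C (123/29=4.24) > G (24/7=3.43) > D (36/18=2.00) > B (60/33=1.82) > E (12/39=0.31)
Fill: take A (15 @ 252) → take F (36 @ 243) → take C (29 @ 123) → take G (7 @ 24) → take D (18 @ 36) → take B (33 @ 60); 138/138 used.
Total value = 738.00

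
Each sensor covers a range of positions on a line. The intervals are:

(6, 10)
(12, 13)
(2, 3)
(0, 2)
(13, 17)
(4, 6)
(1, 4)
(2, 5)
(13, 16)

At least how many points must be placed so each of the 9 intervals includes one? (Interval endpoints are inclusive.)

3

Sorted: [0,2] [2,3] [1,4] [2,5] [4,6] [6,10] [12,13] [13,16] [13,17]
{[0,2],[2,3],[1,4],[2,5]} hit by 2; {[4,6],[6,10]} hit by 6; {[12,13],[13,16],[13,17]} hit by 13.
Points: 2, 6, 13 (3 total).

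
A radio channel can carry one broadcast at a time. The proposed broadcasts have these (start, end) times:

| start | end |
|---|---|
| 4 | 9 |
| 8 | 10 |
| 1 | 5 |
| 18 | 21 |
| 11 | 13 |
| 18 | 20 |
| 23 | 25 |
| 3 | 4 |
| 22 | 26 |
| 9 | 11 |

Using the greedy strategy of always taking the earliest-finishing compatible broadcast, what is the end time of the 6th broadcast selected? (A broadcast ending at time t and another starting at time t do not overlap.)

Sort by end time and greedily take each interval whose start is ≥ the last chosen end.
By end time: (3,4), (1,5), (4,9), (8,10), (9,11), (11,13), (18,20), (18,21), (23,25), (22,26).
Pick (3,4); next start ≥ 4 → (4,9); next start ≥ 9 → (9,11); next start ≥ 11 → (11,13); next start ≥ 13 → (18,20); next start ≥ 20 → (23,25).
Selected: (3,4) (4,9) (9,11) (11,13) (18,20) (23,25)

25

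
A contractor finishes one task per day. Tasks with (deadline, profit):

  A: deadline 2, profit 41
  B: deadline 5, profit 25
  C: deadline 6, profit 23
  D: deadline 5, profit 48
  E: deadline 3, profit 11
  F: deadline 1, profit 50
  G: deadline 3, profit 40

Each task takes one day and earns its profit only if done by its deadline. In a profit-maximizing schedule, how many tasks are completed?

Take jobs in profit order; each goes to the latest open slot no later than its deadline.
By profit: F(d1,50), D(d5,48), A(d2,41), G(d3,40), B(d5,25), C(d6,23), E(d3,11)
F→slot 1; D→slot 5; A→slot 2; G→slot 3; B→slot 4; C→slot 6; E skipped.
6 of 7 scheduled.

6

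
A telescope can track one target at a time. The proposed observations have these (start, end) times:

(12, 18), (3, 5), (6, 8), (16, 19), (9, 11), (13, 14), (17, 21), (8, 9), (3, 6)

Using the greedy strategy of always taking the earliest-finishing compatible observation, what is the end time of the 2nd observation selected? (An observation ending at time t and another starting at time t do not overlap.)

8

Greedy by earliest finish: after sorting by end time, pick each interval compatible with the last pick.
By end time: (3,5), (3,6), (6,8), (8,9), (9,11), (13,14), (12,18), (16,19), (17,21).
Pick (3,5); next start ≥ 5 → (6,8); next start ≥ 8 → (8,9); next start ≥ 9 → (9,11); next start ≥ 11 → (13,14); next start ≥ 14 → (16,19).
Selected: (3,5) (6,8) (8,9) (9,11) (13,14) (16,19)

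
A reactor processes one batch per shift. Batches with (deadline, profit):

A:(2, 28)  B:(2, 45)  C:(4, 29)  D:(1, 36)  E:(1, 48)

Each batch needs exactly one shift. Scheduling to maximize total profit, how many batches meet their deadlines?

By profit: E(d1,48), B(d2,45), D(d1,36), C(d4,29), A(d2,28)
E→slot 1; B→slot 2; D skipped; C→slot 4; A skipped.
3 of 5 scheduled.

3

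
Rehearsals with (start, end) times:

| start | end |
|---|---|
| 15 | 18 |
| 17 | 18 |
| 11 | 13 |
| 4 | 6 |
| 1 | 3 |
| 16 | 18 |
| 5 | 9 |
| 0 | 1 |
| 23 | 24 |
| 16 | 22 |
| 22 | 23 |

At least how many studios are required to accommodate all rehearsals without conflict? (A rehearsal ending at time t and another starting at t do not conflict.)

Count concurrent intervals with a sweep; the peak is the room count.
Events (time:±→running): 0:+→1 1:-→0 1:+→1 3:-→0 4:+→1 5:+→2 6:-→1 9:-→0 11:+→1 13:-→0 15:+→1 16:+→2 16:+→3 17:+→4 … peak 4.

4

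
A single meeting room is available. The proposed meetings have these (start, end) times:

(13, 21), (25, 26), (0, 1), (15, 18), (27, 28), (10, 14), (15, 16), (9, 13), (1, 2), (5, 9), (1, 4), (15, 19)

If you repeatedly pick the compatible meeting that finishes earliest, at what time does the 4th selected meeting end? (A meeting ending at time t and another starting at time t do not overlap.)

13

Sort by end time and greedily take each interval whose start is ≥ the last chosen end.
By end time: (0,1), (1,2), (1,4), (5,9), (9,13), (10,14), (15,16), (15,18), (15,19), (13,21), (25,26), (27,28).
Pick (0,1); next start ≥ 1 → (1,2); next start ≥ 2 → (5,9); next start ≥ 9 → (9,13); next start ≥ 13 → (15,16); next start ≥ 16 → (25,26); next start ≥ 26 → (27,28).
Selected: (0,1) (1,2) (5,9) (9,13) (15,16) (25,26) (27,28)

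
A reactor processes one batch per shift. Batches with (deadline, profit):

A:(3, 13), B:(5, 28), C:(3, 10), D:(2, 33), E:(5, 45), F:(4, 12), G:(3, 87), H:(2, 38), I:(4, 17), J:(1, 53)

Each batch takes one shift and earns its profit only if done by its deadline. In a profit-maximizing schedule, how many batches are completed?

5

Sort by profit descending; place each in the latest free slot ≤ its deadline.
Profit order: G=87 J=53 E=45 H=38 D=33 B=28 I=17 A=13 F=12 C=10
Assign: G→slot 3, J→slot 1, E→slot 5, H→slot 2, D skipped, B→slot 4, I skipped, A skipped, F skipped, C skipped.
Slots: [1:J] [2:H] [3:G] [4:B] [5:E]
5 of 10 scheduled.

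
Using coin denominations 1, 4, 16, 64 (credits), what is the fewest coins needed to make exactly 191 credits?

Use the largest denomination that fits, subtract, and repeat.
191 = 2×64 + 3×16 + 3×4 + 3×1
Total coins = 2 + 3 + 3 + 3 = 11

11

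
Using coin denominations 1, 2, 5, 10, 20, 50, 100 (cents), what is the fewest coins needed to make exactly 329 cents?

Use the largest denomination that fits, subtract, and repeat.
329 − 3×100→29 − 1×20→9 − 1×5→4 − 2×2→0
Total coins = 3 + 1 + 1 + 2 = 7

7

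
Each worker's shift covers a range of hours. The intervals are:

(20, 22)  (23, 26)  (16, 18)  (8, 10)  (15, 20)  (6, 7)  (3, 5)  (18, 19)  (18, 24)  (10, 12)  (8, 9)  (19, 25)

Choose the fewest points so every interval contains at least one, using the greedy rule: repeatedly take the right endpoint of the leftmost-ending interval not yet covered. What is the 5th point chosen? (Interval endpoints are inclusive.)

18

Process intervals by earliest right end; each time one isn't hit yet, stab at its right endpoint.
By right end: [3,5]  [6,7]  [8,9]  [8,10]  [10,12]  [16,18]  [18,19]  [15,20]  [20,22]  [18,24]  [19,25]  [23,26]
[3,5] uncovered → point at 5; [6,7] uncovered → point at 7; [8,9] uncovered → point at 9; [10,12] uncovered → point at 12; [16,18] uncovered → point at 18; [20,22] uncovered → point at 22; [23,26] uncovered → point at 26.
Points: 5, 7, 9, 12, 18, 22, 26 (7 total).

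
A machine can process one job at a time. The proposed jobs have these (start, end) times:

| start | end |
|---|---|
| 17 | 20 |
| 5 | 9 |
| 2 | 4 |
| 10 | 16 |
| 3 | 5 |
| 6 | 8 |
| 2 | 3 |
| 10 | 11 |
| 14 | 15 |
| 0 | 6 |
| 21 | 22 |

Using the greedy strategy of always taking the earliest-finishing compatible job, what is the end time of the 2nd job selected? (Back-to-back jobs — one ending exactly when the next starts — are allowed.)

Greedy by earliest finish: after sorting by end time, pick each interval compatible with the last pick.
By end time: (2,3), (2,4), (3,5), (0,6), (6,8), (5,9), (10,11), (14,15), (10,16), (17,20), (21,22).
Pick (2,3); next start ≥ 3 → (3,5); next start ≥ 5 → (6,8); next start ≥ 8 → (10,11); next start ≥ 11 → (14,15); next start ≥ 15 → (17,20); next start ≥ 20 → (21,22).
Selected: (2,3) (3,5) (6,8) (10,11) (14,15) (17,20) (21,22)

5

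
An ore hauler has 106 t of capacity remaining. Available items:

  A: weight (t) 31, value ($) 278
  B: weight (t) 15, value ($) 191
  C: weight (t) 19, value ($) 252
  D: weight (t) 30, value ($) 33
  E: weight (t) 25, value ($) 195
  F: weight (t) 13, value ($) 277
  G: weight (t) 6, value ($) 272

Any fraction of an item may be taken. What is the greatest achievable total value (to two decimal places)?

Sort by value per unit weight and fill in that order.
Ratios (sorted): G 45.33, F 21.31, C 13.26, B 12.73, A 8.97, E 7.80, D 1.10
take G (6 @ 272); take F (13 @ 277); take C (19 @ 252); take B (15 @ 191); take A (31 @ 278); take 22/25 of E → 171.60. Capacity used 106/106.
Total value = 1441.60

1441.60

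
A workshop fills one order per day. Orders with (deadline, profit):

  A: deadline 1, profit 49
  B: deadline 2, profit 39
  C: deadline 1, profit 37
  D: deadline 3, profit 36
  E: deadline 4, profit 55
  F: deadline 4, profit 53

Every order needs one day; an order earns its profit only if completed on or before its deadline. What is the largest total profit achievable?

Profit order: E=55 F=53 A=49 B=39 C=37 D=36
Assign: E→slot 4, F→slot 3, A→slot 1, B→slot 2, C skipped, D skipped.
Slots: [1:A] [2:B] [3:F] [4:E]
Profit = 49 + 39 + 53 + 55 = 196

196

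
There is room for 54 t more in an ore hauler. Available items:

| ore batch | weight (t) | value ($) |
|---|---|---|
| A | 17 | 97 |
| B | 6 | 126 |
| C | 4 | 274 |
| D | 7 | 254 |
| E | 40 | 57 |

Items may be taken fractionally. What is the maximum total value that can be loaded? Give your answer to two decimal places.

Ratios (sorted): C 68.50, D 36.29, B 21.00, A 5.71, E 1.43
take C (4 @ 274); take D (7 @ 254); take B (6 @ 126); take A (17 @ 97); take 20/40 of E → 28.50. Capacity used 54/54.
Total value = 779.50

779.50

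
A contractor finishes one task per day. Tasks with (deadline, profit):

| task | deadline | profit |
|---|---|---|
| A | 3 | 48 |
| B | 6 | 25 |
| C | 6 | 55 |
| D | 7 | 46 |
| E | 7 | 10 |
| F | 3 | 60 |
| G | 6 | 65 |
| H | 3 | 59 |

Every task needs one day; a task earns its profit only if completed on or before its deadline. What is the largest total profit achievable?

358

By profit: G(d6,65), F(d3,60), H(d3,59), C(d6,55), A(d3,48), D(d7,46), B(d6,25), E(d7,10)
G→slot 6; F→slot 3; H→slot 2; C→slot 5; A→slot 1; D→slot 7; B→slot 4; E skipped.
Profit = 48 + 59 + 60 + 25 + 55 + 65 + 46 = 358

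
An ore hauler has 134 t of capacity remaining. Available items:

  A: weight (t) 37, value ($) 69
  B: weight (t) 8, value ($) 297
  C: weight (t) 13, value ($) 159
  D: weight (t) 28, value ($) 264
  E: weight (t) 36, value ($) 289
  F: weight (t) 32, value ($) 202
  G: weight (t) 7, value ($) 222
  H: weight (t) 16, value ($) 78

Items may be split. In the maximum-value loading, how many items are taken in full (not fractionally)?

Sort by value per unit weight and fill in that order.
Order: B (297/8=37.12) > G (222/7=31.71) > C (159/13=12.23) > D (264/28=9.43) > E (289/36=8.03) > F (202/32=6.31) > H (78/16=4.88) > A (69/37=1.86)
Fill: take B (8 @ 297) → take G (7 @ 222) → take C (13 @ 159) → take D (28 @ 264) → take E (36 @ 289) → take F (32 @ 202) → take 10/16 of H → 48.75; 134/134 used.
6 item(s) taken whole; one partial (take 10/16 of H).

6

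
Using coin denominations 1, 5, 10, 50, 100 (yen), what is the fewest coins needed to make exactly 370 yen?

6

Use the largest denomination that fits, subtract, and repeat.
370 = 3×100 + 1×50 + 2×10
Total coins = 3 + 1 + 2 = 6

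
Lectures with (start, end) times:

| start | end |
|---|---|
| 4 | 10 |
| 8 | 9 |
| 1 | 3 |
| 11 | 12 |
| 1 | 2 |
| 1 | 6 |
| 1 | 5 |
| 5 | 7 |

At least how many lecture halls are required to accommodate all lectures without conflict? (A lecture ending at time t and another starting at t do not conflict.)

4

Count concurrent intervals with a sweep; the peak is the room count.
starts: [1, 1, 1, 1, 4, 5, 8, 11]
ends:   [2, 3, 5, 6, 7, 9, 10, 12]
s1→1 s1→2 s1→3 s1→4  — peak 4.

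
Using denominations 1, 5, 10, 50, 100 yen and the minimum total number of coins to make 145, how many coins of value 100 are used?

Use the largest denomination that fits, subtract, and repeat.
145 − 1×100→45 − 4×10→5 − 1×5→0
Count of 100: 1

1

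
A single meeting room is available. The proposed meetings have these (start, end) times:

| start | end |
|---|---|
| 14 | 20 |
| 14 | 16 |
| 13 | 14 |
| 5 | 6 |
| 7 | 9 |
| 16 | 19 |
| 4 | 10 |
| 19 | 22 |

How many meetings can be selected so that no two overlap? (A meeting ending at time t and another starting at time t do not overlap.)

6

Greedy by earliest finish: after sorting by end time, pick each interval compatible with the last pick.
Sorted by end: (5,6)  (7,9)  (4,10)  (13,14)  (14,16)  (16,19)  (14,20)  (19,22)
take (5,6); take (7,9); take (13,14); take (14,16); take (16,19); take (19,22).
Selected 6 meetings.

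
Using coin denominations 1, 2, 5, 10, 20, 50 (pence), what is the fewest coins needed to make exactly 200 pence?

4

200 − 4×50→0
Total coins = 4 = 4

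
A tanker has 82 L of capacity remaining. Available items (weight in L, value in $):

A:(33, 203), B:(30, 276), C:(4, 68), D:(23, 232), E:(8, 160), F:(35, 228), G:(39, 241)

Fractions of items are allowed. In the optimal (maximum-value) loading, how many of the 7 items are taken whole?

Ratios (sorted): E 20.00, C 17.00, D 10.09, B 9.20, F 6.51, G 6.18, A 6.15
take E (8 @ 160); take C (4 @ 68); take D (23 @ 232); take B (30 @ 276); take 17/35 of F → 110.74. Capacity used 82/82.
4 item(s) taken whole; one partial (take 17/35 of F).

4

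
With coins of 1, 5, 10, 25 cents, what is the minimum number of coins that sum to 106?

6

106 = 4×25 + 1×5 + 1×1
Total coins = 4 + 1 + 1 = 6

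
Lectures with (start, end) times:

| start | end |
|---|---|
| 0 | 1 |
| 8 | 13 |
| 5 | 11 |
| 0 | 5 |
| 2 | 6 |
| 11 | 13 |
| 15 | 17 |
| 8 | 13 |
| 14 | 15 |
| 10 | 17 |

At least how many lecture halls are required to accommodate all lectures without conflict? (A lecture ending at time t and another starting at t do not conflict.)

4

Count concurrent intervals with a sweep; the peak is the room count.
starts: [0, 0, 2, 5, 8, 8, 10, 11, 14, 15]
ends:   [1, 5, 6, 11, 13, 13, 13, 15, 17, 17]
s0→1 s0→2 e1→1 s2→2 e5→1 s5→2 e6→1 s8→2 s8→3 s10→4  — peak 4.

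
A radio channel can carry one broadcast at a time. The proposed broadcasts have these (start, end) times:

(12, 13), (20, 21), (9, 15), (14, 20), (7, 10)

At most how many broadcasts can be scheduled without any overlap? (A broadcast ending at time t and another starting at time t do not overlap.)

Greedy by earliest finish: after sorting by end time, pick each interval compatible with the last pick.
By end time: (7,10), (12,13), (9,15), (14,20), (20,21).
Pick (7,10); next start ≥ 10 → (12,13); next start ≥ 13 → (14,20); next start ≥ 20 → (20,21).
Selected 4 broadcasts.

4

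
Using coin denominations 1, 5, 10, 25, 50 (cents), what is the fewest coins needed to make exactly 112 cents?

Use the largest denomination that fits, subtract, and repeat.
112 = 2×50 + 1×10 + 2×1
Total coins = 2 + 1 + 2 = 5

5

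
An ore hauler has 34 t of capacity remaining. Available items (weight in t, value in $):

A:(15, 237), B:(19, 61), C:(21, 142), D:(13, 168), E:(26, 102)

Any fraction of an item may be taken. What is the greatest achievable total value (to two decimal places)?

Ratios (sorted): A 15.80, D 12.92, C 6.76, E 3.92, B 3.21
take A (15 @ 237); take D (13 @ 168); take 6/21 of C → 40.57. Capacity used 34/34.
Total value = 445.57

445.57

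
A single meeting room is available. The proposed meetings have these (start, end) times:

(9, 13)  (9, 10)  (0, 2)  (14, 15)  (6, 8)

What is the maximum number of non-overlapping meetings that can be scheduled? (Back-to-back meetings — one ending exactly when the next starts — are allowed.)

Sort by end time and greedily take each interval whose start is ≥ the last chosen end.
Sorted by end: (0,2)  (6,8)  (9,10)  (9,13)  (14,15)
take (0,2); take (6,8); take (9,10); take (14,15).
Selected 4 meetings.

4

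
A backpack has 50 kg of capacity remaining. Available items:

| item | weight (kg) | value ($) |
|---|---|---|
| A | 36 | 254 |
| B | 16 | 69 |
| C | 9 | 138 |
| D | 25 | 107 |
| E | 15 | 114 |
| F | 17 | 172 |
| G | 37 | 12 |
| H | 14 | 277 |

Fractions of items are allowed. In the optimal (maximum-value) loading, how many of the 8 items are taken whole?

Ratios (sorted): H 19.79, C 15.33, F 10.12, E 7.60, A 7.06, B 4.31, D 4.28, G 0.32
take H (14 @ 277); take C (9 @ 138); take F (17 @ 172); take 10/15 of E → 76.00. Capacity used 50/50.
3 item(s) taken whole; one partial (take 10/15 of E).

3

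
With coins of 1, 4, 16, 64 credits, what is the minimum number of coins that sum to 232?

232 = 3×64 + 2×16 + 2×4
Total coins = 3 + 2 + 2 = 7

7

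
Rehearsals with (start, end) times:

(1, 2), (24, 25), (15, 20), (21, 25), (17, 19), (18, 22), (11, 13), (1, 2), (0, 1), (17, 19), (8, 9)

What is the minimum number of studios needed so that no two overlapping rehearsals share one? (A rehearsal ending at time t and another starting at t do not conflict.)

4

The answer is the maximum number of intervals overlapping at any instant.
Events (time:±→running): 0:+→1 1:-→0 1:+→1 1:+→2 2:-→1 2:-→0 8:+→1 9:-→0 11:+→1 13:-→0 15:+→1 17:+→2 17:+→3 18:+→4 … peak 4.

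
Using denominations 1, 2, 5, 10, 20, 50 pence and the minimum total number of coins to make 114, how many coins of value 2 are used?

114 = 2×50 + 1×10 + 2×2
Count of 2: 2

2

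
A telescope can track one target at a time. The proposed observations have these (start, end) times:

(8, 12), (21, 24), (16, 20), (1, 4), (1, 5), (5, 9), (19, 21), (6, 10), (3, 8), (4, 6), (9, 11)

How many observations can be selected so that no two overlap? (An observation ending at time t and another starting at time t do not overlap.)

5

Greedy by earliest finish: after sorting by end time, pick each interval compatible with the last pick.
By end time: (1,4), (1,5), (4,6), (3,8), (5,9), (6,10), (9,11), (8,12), (16,20), (19,21), (21,24).
Pick (1,4); next start ≥ 4 → (4,6); next start ≥ 6 → (6,10); next start ≥ 10 → (16,20); next start ≥ 20 → (21,24).
Selected 5 observations.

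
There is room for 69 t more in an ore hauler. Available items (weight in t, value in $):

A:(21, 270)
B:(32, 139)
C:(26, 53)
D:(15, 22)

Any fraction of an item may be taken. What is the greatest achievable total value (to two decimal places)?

Greedy by value/weight ratio, highest first.
Ratios (sorted): A 12.86, B 4.34, C 2.04, D 1.47
take A (21 @ 270); take B (32 @ 139); take 16/26 of C → 32.62. Capacity used 69/69.
Total value = 441.62

441.62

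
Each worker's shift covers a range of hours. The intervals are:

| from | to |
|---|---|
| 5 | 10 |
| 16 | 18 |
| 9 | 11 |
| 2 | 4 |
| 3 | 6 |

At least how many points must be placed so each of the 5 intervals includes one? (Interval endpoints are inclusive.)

3

Sorted: [2,4] [3,6] [5,10] [9,11] [16,18]
{[2,4],[3,6]} hit by 4; {[5,10],[9,11]} hit by 10; {[16,18]} hit by 18.
Points: 4, 10, 18 (3 total).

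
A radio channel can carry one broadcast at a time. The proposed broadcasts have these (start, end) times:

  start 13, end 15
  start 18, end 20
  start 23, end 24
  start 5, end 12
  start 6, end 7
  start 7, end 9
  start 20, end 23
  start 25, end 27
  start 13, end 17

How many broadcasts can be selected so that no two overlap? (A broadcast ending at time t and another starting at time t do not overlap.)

7

Sorted by end: (6,7)  (7,9)  (5,12)  (13,15)  (13,17)  (18,20)  (20,23)  (23,24)  (25,27)
take (6,7); take (7,9); take (13,15); take (18,20); take (20,23); take (23,24); take (25,27).
Selected 7 broadcasts.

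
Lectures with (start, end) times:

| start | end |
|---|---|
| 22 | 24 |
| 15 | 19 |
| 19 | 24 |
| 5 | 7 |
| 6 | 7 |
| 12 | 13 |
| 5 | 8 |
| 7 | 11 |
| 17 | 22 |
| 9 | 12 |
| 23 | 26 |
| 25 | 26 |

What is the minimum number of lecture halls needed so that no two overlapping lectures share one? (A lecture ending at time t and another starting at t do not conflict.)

3

Count concurrent intervals with a sweep; the peak is the room count.
starts: [5, 5, 6, 7, 9, 12, 15, 17, 19, 22, 23, 25]
ends:   [7, 7, 8, 11, 12, 13, 19, 22, 24, 24, 26, 26]
s5→1 s5→2 s6→3  — peak 3.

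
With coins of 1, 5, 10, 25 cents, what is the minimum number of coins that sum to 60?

60 − 2×25→10 − 1×10→0
Total coins = 2 + 1 = 3

3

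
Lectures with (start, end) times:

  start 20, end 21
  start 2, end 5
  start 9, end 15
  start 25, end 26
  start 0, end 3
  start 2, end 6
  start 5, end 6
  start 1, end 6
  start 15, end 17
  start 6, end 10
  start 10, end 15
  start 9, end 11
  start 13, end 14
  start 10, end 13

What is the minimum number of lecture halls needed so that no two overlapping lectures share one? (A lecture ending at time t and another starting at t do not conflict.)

4

Events (time:±→running): 0:+→1 1:+→2 2:+→3 2:+→4 … peak 4.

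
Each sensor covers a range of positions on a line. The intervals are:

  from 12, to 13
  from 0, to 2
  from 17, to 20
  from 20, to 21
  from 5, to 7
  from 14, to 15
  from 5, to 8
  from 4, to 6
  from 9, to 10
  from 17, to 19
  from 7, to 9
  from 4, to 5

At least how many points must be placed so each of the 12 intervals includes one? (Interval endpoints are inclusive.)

Sort by right endpoint; whenever an interval is uncovered, place a point at its right end.
By right end: [0,2]  [4,5]  [4,6]  [5,7]  [5,8]  [7,9]  [9,10]  [12,13]  [14,15]  [17,19]  [17,20]  [20,21]
[0,2] uncovered → point at 2; [4,5] uncovered → point at 5; [7,9] uncovered → point at 9; [12,13] uncovered → point at 13; [14,15] uncovered → point at 15; [17,19] uncovered → point at 19; [20,21] uncovered → point at 21.
Points: 2, 5, 9, 13, 15, 19, 21 (7 total).

7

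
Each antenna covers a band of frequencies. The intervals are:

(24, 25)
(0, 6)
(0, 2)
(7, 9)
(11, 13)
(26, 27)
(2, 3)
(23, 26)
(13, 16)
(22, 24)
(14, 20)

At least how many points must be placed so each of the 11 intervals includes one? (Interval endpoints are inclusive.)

Sort by right endpoint; whenever an interval is uncovered, place a point at its right end.
By right end: [0,2]  [2,3]  [0,6]  [7,9]  [11,13]  [13,16]  [14,20]  [22,24]  [24,25]  [23,26]  [26,27]
[0,2] uncovered → point at 2; [7,9] uncovered → point at 9; [11,13] uncovered → point at 13; [14,20] uncovered → point at 20; [22,24] uncovered → point at 24; [26,27] uncovered → point at 27.
Points: 2, 9, 13, 20, 24, 27 (6 total).

6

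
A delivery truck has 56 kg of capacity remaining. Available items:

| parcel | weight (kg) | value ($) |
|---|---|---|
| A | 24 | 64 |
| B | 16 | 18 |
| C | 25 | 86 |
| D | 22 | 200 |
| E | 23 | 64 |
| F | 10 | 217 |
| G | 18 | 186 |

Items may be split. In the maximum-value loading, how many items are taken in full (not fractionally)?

3

Sort by value per unit weight and fill in that order.
Ratios (sorted): F 21.70, G 10.33, D 9.09, C 3.44, E 2.78, A 2.67, B 1.12
take F (10 @ 217); take G (18 @ 186); take D (22 @ 200); take 6/25 of C → 20.64. Capacity used 56/56.
3 item(s) taken whole; one partial (take 6/25 of C).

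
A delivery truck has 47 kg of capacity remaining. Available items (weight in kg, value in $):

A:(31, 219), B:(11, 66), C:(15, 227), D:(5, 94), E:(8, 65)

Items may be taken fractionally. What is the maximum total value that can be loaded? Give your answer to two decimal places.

Sort by value per unit weight and fill in that order.
Ratios (sorted): D 18.80, C 15.13, E 8.12, A 7.06, B 6.00
take D (5 @ 94); take C (15 @ 227); take E (8 @ 65); take 19/31 of A → 134.23. Capacity used 47/47.
Total value = 520.23

520.23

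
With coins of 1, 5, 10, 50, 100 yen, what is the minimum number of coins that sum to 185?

6

185 − 1×100→85 − 1×50→35 − 3×10→5 − 1×5→0
Total coins = 1 + 1 + 3 + 1 = 6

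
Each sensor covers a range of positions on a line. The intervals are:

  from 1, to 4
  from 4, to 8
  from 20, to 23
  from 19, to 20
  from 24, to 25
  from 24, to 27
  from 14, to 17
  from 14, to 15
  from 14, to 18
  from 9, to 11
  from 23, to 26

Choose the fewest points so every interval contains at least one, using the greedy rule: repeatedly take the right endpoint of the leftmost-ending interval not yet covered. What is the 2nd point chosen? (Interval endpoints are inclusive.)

11

Process intervals by earliest right end; each time one isn't hit yet, stab at its right endpoint.
By right end: [1,4]  [4,8]  [9,11]  [14,15]  [14,17]  [14,18]  [19,20]  [20,23]  [24,25]  [23,26]  [24,27]
[1,4] uncovered → point at 4; [9,11] uncovered → point at 11; [14,15] uncovered → point at 15; [19,20] uncovered → point at 20; [24,25] uncovered → point at 25.
Points: 4, 11, 15, 20, 25 (5 total).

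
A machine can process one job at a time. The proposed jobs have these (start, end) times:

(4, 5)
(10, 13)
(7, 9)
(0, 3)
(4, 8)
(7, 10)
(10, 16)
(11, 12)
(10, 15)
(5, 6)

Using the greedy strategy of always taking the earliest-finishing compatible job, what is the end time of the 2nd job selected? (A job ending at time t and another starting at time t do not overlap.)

By end time: (0,3), (4,5), (5,6), (4,8), (7,9), (7,10), (11,12), (10,13), (10,15), (10,16).
Pick (0,3); next start ≥ 3 → (4,5); next start ≥ 5 → (5,6); next start ≥ 6 → (7,9); next start ≥ 9 → (11,12).
Selected: (0,3) (4,5) (5,6) (7,9) (11,12)

5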